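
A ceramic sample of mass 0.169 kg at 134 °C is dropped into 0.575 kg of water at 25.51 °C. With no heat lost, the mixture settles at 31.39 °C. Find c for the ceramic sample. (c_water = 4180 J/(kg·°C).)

Let T be the final temperature. ΣQ_i = 0:
0.169×c×(31.39 − 134) + 0.575×4180×(31.39 − 25.51) = 0
-17.34 c = -14133
c = -14133/-17.34 ≈ 815 J/(kg·°C)

c ≈ 815 J/(kg·°C)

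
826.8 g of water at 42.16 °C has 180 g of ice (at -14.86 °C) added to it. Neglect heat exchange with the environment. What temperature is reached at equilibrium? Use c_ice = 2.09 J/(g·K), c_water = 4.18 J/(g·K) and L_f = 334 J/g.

Net heat exchanged in the isolated system is zero:
warm ice to 0 °C: 180×2.09×(0 − (-14.86)) = 5590.3
  latent heat to melt: 180×334 = 60120
  meltwater 0→T: 180×4.18×T = 752.4 T
  water: 3456(T − 42.16)
4208.4 T = 145706 − 65710 = 79996
T ≈ 19.01 °C (positive, so assuming full melt was valid).

T_f ≈ 19.0 °C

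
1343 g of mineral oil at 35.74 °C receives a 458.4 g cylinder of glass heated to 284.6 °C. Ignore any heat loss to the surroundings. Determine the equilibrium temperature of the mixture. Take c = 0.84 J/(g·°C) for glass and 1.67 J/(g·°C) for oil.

T_f is the heat-capacity-weighted average of the initial temperatures:
T_f = (385.06·284.6 + 2242.8·35.74) / (385.06 + 2242.8)
    = 189745 / 2627.9 ≈ 72.20 °C

T_f ≈ 72.2 °C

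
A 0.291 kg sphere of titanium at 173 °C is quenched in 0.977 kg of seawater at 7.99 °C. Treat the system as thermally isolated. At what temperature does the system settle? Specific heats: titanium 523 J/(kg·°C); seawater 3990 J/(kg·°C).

Heat gained plus heat lost sum to zero:
0.291·523·(T − 173) + 0.977·3990·(T − 7.99) = 0
152.19(T − 173) + 3898.2(T − 7.99) = 0
4050.4 T = 57476
T ≈ 14.19 °C

T_f ≈ 14.2 °C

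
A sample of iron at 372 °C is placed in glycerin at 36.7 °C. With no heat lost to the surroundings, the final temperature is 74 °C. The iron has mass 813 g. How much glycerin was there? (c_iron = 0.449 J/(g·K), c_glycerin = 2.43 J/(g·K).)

Heat gained plus heat lost sum to zero:
813·0.449·(74 − 372) + m·2.43·(74 − 36.7) = 0
90.64 m = 108781
m = 108781/90.64 ≈ 1200 g

m ≈ 1200 g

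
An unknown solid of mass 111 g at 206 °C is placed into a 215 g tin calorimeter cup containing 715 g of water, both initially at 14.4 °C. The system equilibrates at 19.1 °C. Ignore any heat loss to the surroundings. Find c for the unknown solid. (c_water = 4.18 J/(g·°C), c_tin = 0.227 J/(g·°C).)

Setting the total heat transfer to zero:
111·c·(19.1 − 206) + 715·4.18·(19.1 − 14.4) + 215·0.227·(19.1 − 14.4) = 0
-20746 c = -14276
c = -14276/-20746 ≈ 0.6881 J/(g·°C)

c ≈ 0.688 J/(g·°C)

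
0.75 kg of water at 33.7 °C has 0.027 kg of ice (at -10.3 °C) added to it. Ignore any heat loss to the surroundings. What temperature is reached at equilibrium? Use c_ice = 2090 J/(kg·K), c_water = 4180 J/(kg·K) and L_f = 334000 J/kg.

Net heat exchanged in the isolated system is zero:
warm ice to 0 °C: 0.027×2090×(0 − (-10.3)) = 581.23
  fusion: m_ice L_f = 0.027×334000 = 9018
  meltwater 0→T: 0.027×4180×T = 112.86 T
  water cools: 0.75×4180×(T − 33.7) = 3135(T − 33.7)
3247.9 T = 105650 − 9599.2 = 96050
T ≈ 29.57 °C (positive, so assuming full melt was valid).

T_f ≈ 29.6 °C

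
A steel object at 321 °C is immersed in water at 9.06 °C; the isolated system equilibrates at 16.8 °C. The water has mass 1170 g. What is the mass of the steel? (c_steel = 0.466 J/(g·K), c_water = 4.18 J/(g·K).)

m ≈ 267 g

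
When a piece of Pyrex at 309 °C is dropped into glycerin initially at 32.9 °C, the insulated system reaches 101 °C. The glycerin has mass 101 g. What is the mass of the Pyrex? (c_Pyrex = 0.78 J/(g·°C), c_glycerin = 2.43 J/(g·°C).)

Conservation of energy gives ΣQ = 0:
m×0.78×(101 − 309) + 101×2.43×(101 − 32.9) = 0
-162.24 m = -16714
m = -16714/-162.24 ≈ 103 g

m ≈ 103 g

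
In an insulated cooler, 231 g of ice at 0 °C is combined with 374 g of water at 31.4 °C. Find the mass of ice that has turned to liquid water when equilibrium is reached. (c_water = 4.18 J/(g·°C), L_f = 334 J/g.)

Cooling the water to 0 °C releases 374·4.18·31.4 = 49088 J.
Fully melting the ice requires m_ice L_f = 231·334 = 77154 J.
That's not enough to melt it all — equilibrium is at 0 °C with ice remaining.
Mass melted = 49088/334 ≈ 147 g.

m_melted ≈ 147 g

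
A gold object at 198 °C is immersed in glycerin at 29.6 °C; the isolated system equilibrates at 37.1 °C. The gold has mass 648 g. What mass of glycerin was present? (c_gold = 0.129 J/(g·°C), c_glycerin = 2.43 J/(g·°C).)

m ≈ 738 g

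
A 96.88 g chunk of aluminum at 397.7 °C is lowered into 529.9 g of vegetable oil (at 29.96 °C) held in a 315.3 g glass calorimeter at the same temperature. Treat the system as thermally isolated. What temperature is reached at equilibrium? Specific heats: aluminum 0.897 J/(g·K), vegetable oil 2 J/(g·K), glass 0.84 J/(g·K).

T_f ≈ 52.6 °C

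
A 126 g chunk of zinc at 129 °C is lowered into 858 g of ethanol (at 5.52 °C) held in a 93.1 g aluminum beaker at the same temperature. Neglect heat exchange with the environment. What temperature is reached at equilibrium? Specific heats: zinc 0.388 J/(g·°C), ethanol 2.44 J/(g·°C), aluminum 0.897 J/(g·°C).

T_f ≈ 8.2 °C

Heat gained plus heat lost sum to zero:
126×0.388×(T − 129) + 858×2.44×(T − 5.52) + 93.1×0.897×(T − 5.52) = 0
48.89(T − 129) + 2093.5(T − 5.52) + 83.51(T − 5.52) = 0
(48.89 + 2093.5 + 83.51) T = 48.89×129 + 2093.5×5.52 + 83.51×5.52
T ≈ 8.23 °C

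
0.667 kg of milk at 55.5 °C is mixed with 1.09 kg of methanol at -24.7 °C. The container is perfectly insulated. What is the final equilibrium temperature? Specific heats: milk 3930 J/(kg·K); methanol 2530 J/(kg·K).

T_f ≈ 14.4 °C

Net heat exchanged in the isolated system is zero:
0.667·3930·(T − 55.5) + 1.09·2530·(T − (-24.7)) = 0
2621.3(T − 55.5) + 2757.7(T − (-24.7)) = 0
(2621.3 + 2757.7) T = 2621.3·55.5 + 2757.7·(-24.7)
T = 77368 / 5379 = 14.4 °C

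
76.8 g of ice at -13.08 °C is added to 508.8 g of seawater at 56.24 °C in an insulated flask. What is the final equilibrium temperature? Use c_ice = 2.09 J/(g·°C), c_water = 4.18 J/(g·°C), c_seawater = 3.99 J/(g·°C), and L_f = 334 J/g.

Sum of m c ΔT and latent-heat terms is zero:
ice -13.08→0 °C: 76.8×2.09×13.08 = 2099.5
  melt ice: 76.8×334 = 25651
  meltwater 0→T: 76.8×4.18×T = 321.02 T
  seawater cools: 508.8×3.99×(T − 56.24) = 2030.1(T − 56.24)
2351.1 T = 114173 − 27751 = 86423
T ≈ 36.76 °C — above 0 °C, consistent with complete melting.

T_f ≈ 36.8 °C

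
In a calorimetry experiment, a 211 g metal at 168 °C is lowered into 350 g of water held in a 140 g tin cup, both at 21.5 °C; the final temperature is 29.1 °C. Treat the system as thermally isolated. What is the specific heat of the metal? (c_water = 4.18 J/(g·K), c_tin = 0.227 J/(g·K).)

Setting the total heat transfer to zero:
211·c·(29.1 − 168) + 350·4.18·(29.1 − 21.5) + 140·0.227·(29.1 − 21.5) = 0
-29308 c = -11360
c = -11360/-29308 ≈ 0.3876 J/(g·K)

c ≈ 0.388 J/(g·K)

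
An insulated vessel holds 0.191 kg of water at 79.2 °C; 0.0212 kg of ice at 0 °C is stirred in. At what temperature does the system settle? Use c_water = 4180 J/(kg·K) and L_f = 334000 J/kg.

T_f ≈ 63.3 °C

Conservation of energy gives ΣQ = 0:
latent heat to melt: 0.0212·334000 = 7080.8; warm the meltwater: 88.62 T; water: 798.38(T − 79.2)
887 T = 63232 − 7080.8 = 56151
T ≈ 63.30 °C — above 0 °C, consistent with complete melting.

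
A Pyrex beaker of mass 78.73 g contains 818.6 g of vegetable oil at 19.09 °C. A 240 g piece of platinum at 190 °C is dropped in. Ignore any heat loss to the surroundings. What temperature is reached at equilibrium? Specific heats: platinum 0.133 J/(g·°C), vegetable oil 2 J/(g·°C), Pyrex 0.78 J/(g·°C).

T_f ≈ 22.2 °C

Taking heat into each body as positive, Σ m c ΔT = 0:
240×0.133×(T − 190) + 818.6×2×(T − 19.09) + 78.73×0.78×(T − 19.09) = 0
31.92(T − 190) + 1637.2(T − 19.09) + 61.41(T − 19.09) = 0
1730.5 T = 38491
T = 38491 / 1730.5 = 22.2 °C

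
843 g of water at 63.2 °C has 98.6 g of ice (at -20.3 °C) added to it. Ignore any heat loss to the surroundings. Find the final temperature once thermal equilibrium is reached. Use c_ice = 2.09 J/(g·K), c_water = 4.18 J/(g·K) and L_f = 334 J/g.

Net heat exchanged in the isolated system is zero:
warm ice to 0 °C: 98.6×2.09×(0 − (-20.3)) = 4183.3; fusion: m_ice L_f = 98.6×334 = 32932; warm the meltwater: 412.15 T; water cools: 843×4.18×(T − 63.2) = 3523.7(T − 63.2)
3935.9 T = 222700 − 37116 = 185585
T ≈ 47.15 °C — above 0 °C, consistent with complete melting.

T_f ≈ 47.2 °C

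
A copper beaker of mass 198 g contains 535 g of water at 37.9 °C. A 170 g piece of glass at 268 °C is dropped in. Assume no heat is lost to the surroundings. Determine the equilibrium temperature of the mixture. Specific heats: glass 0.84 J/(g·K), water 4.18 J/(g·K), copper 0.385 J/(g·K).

T_f ≈ 51.3 °C

Setting the total heat transfer to zero:
170·0.84·(T − 268) + 535·4.18·(T − 37.9) + 198·0.385·(T − 37.9) = 0
(142.8 + 2236.3 + 76.23) T = 142.8·268 + 2236.3·37.9 + 76.23·37.9
T ≈ 51.28 °C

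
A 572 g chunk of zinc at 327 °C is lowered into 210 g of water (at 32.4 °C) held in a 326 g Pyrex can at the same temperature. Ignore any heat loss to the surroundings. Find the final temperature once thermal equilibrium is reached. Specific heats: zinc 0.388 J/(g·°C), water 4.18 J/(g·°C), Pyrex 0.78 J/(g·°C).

Heat gained plus heat lost sum to zero:
572×0.388×(T − 327) + 210×4.18×(T − 32.4) + 326×0.78×(T − 32.4) = 0
221.94(T − 327) + 877.8(T − 32.4) + 254.28(T − 32.4) = 0
(221.94 + 877.8 + 254.28) T = 221.94×327 + 877.8×32.4 + 254.28×32.4
T = 109252/1354 ≈ 80.69 °C

T_f ≈ 80.7 °C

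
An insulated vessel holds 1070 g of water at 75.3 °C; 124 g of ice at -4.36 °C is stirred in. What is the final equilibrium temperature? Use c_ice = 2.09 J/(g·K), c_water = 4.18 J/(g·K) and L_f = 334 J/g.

Sum of m c ΔT and latent-heat terms is zero:
ice -4.36→0 °C: 124·2.09·4.36 = 1129.9; melt ice: 124·334 = 41416; warm the meltwater: 518.32 T; water: 4472.6(T − 75.3)
4990.9 T = 336787 − 42546 = 294241
T ≈ 58.96 °C. Since T > 0 °C, the all-ice-melts assumption holds.

T_f ≈ 59.0 °C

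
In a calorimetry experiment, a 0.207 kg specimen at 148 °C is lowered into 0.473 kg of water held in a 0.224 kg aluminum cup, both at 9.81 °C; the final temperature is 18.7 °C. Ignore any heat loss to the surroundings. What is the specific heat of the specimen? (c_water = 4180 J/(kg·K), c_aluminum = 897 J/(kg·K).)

c ≈ 723 J/(kg·K)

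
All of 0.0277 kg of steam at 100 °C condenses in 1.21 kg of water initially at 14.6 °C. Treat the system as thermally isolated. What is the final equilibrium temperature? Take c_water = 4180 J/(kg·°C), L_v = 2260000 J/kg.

T_f ≈ 28.6 °C

Heat gained plus heat lost sum to zero:
latent heat released on condensation: 0.0277·2260000 = 62602
  condensate cools 100→T: 0.0277·4180·(T − 100) = 115.79(T − 100)
  original water: 5057.8(T − 14.6)
5173.6 T = 62602 + 11579 + 73844 = 148024
T ≈ 28.61 °C — below 100 °C, confirming all the steam condensed.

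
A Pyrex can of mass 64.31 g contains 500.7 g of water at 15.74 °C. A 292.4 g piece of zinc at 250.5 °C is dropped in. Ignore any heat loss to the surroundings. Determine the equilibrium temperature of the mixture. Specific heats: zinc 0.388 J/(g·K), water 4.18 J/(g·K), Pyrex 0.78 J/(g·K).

Heat gained plus heat lost sum to zero:
292.4×0.388×(T − 250.5) + 500.7×4.18×(T − 15.74) + 64.31×0.78×(T − 15.74) = 0
113.45(T − 250.5) + 2092.9(T − 15.74) + 50.16(T − 15.74) = 0
(113.45 + 2092.9 + 50.16) T = 113.45×250.5 + 2092.9×15.74 + 50.16×15.74
T ≈ 27.54 °C

T_f ≈ 27.5 °C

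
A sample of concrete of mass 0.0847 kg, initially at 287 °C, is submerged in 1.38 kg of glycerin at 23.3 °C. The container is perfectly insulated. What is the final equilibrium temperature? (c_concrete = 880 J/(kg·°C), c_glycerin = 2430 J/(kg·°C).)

T_f ≈ 29.0 °C

Let T be the final temperature. ΣQ_i = 0:
0.0847·880·(T − 287) + 1.38·2430·(T − 23.3) = 0
3427.9 T = 99526
T = 99526/3427.9 ≈ 29.03 °C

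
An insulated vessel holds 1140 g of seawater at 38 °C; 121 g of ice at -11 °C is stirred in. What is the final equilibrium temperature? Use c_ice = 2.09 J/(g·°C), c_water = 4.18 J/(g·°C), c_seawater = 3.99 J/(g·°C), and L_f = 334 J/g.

T_f ≈ 25.7 °C

Energy conservation, ΣQ = 0:
warm ice to 0 °C: 121×2.09×(0 − (-11)) = 2781.8; fusion: m_ice L_f = 121×334 = 40414; warm the meltwater: 505.78 T; seawater cools: 1140×3.99×(T − 38) = 4548.6(T − 38)
5054.4 T = 172847 − 43196 = 129651
T ≈ 25.65 °C. Since T > 0 °C, the all-ice-melts assumption holds.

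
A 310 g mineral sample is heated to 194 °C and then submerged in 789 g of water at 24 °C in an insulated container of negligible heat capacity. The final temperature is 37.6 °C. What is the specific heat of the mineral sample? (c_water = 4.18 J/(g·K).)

Heat lost by the mineral sample = heat gained by the water:
310·c·(194 − 37.6) = 789·4.18·(37.6 − 24)
48484 c = 44853  ⇒  c ≈ 0.9251 J/(g·K)

c ≈ 0.925 J/(g·K)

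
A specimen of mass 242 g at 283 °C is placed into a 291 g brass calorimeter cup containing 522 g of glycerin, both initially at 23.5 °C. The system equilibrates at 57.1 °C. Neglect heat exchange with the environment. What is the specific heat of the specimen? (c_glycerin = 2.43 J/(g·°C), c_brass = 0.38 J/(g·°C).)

Conservation of energy gives ΣQ = 0:
242·c·(57.1 − 283) + 522·2.43·(57.1 − 23.5) + 291·0.38·(57.1 − 23.5) = 0
-54668 c = -46336
c = -46336/-54668 ≈ 0.8476 J/(g·°C)

c ≈ 0.848 J/(g·°C)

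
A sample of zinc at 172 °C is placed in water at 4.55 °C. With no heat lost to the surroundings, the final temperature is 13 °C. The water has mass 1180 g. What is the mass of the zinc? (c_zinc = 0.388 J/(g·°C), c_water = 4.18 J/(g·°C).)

m ≈ 676 g

|Q_zinc| = |Q_water|:
m×0.388×(172 − 13) = 1180×4.18×(13 − 4.55)
61.69 m = 41679  ⇒  m ≈ 675.6 g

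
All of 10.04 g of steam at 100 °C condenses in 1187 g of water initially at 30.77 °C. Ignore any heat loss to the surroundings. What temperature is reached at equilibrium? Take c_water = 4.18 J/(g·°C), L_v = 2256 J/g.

Taking heat into each body as positive, Σ m c ΔT = 0:
latent heat released on condensation: 10.04·2256 = 22650; condensed water 100 °C→T: 41.97(T − 100); water warms: 1187·4.18·(T − 30.77) = 4961.7(T − 30.77)
5003.6 T = 22650 + 4196.7 + 152670 = 179517
T ≈ 35.88 °C (< 100 °C, so full condensation is consistent).

T_f ≈ 35.9 °C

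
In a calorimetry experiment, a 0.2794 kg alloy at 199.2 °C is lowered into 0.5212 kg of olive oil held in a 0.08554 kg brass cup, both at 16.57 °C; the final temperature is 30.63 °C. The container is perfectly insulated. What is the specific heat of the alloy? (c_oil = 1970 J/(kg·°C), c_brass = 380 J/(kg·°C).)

c ≈ 316 J/(kg·°C)

Net heat exchanged in the isolated system is zero:
0.2794·c·(30.63 − 199.2) + 0.5212·1970·(30.63 − 16.57) + 0.08554·380·(30.63 − 16.57) = 0
-47.1 c = -14893
c = -14893/-47.1 ≈ 316.2 J/(kg·°C)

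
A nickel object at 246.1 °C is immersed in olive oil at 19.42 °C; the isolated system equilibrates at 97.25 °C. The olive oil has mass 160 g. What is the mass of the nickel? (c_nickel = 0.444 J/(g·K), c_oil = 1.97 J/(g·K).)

m ≈ 371 g

|Q_nickel| = |Q_oil|:
m·0.444·(246.1 − 97.25) = 160·1.97·(97.25 − 19.42)
66.09 m = 24532  ⇒  m ≈ 371.2 g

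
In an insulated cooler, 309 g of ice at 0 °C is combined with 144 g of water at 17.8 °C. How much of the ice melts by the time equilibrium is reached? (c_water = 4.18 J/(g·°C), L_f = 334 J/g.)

Heat available from the water dropping to 0 °C: 144×4.18×17.8 = 10714 J.
Melting all 309 g of ice would need 309×334 = 103206 J.
That's not enough to melt it all — equilibrium is at 0 °C with ice remaining.
m_melted×334 = 10714  ⇒  m_melted ≈ 32.08 g.

m_melted ≈ 32.1 g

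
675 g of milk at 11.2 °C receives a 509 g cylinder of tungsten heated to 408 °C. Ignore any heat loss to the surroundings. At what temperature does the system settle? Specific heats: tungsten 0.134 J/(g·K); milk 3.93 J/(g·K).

T_f is the heat-capacity-weighted average of the initial temperatures:
T_f = (68.21*408 + 2652.8*11.2) / (68.21 + 2652.8)
    = 57539 / 2721 ≈ 21.15 °C

T_f ≈ 21.1 °C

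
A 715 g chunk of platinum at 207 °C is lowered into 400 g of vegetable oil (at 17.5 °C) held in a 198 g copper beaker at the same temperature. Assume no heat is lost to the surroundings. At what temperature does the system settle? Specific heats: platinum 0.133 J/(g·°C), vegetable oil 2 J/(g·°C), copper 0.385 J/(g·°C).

Net heat exchanged in the isolated system is zero:
715*0.133*(T − 207) + 400*2*(T − 17.5) + 198*0.385*(T − 17.5) = 0
(95.09 + 800 + 76.23) T = 95.09*207 + 800*17.5 + 76.23*17.5
T = 35019 / 971.33 = 36.1 °C

T_f ≈ 36.1 °C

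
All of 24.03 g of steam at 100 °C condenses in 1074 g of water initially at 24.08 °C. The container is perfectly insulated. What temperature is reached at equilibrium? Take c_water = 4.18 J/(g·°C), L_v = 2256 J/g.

Let T be the final temperature. ΣQ_i = 0:
latent heat released on condensation: 24.03×2256 = 54212; condensed water 100 °C→T: 100.45(T − 100); original water: 4489.3(T − 24.08)
4589.8 T = 54212 + 10045 + 108103 = 172359
T ≈ 37.55 °C — below 100 °C, confirming all the steam condensed.

T_f ≈ 37.6 °C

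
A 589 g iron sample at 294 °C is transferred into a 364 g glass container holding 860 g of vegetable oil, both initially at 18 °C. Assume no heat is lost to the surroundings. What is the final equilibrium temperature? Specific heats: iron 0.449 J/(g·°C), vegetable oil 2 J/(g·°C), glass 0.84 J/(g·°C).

T_f ≈ 49.9 °C

Energy conservation, ΣQ = 0:
589×0.449×(T − 294) + 860×2×(T − 18) + 364×0.84×(T − 18) = 0
2290.2 T = 114215
T = 114215 / 2290.2 = 49.9 °C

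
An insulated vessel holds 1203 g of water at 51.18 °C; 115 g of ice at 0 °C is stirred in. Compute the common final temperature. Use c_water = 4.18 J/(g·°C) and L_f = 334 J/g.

T_f ≈ 39.7 °C

Let T be the final temperature. ΣQ_i = 0:
fusion: m_ice L_f = 115×334 = 38410; warm the meltwater: 480.7 T; water cools: 1203×4.18×(T − 51.18) = 5028.5(T − 51.18)
5509.2 T = 257361 − 38410 = 218951
T ≈ 39.74 °C (positive, so assuming full melt was valid).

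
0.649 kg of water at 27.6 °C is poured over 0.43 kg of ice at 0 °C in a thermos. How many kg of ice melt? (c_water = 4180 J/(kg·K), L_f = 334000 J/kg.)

m_melted ≈ 0.224 kg

Water can give up m c ΔT = 0.649·4180·27.6 = 74874 J before reaching 0 °C.
Fully melting the ice requires m_ice L_f = 0.43·334000 = 143620 J.
Since 74874 < 143620 J, not all the ice melts; equilibrium is at 0 °C.
Mass melted = 74874/334000 ≈ 0.2242 kg.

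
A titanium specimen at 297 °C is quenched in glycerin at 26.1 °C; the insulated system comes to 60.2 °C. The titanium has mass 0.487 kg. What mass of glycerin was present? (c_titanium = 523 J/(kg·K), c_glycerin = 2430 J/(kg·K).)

Setting the total heat transfer to zero:
0.487×523×(60.2 − 297) + m×2430×(60.2 − 26.1) = 0
82863 m = 60313
m = 60313/82863 ≈ 0.7279 kg

m ≈ 0.728 kg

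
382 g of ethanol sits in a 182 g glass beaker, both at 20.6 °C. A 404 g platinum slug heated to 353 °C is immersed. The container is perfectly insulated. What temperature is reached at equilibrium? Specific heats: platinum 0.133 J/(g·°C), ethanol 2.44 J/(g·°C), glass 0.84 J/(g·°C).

Taking heat into each body as positive, Σ m c ΔT = 0:
404*0.133*(T − 353) + 382*2.44*(T − 20.6) + 182*0.84*(T − 20.6) = 0
53.73(T − 353) + 932.08(T − 20.6) + 152.88(T − 20.6) = 0
1138.7 T = 41318
T = 41318/1138.7 ≈ 36.29 °C

T_f ≈ 36.3 °C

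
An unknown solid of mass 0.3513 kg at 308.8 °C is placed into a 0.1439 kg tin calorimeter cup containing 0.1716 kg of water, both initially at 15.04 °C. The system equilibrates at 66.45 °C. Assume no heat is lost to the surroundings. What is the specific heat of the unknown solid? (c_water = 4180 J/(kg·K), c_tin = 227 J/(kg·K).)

Let T be the final temperature. ΣQ_i = 0:
0.3513·c·(66.45 − 308.8) + 0.1716·4180·(66.45 − 15.04) + 0.1439·227·(66.45 − 15.04) = 0
-85.14 c = -38555
c = -38555/-85.14 ≈ 452.9 J/(kg·K)

c ≈ 453 J/(kg·K)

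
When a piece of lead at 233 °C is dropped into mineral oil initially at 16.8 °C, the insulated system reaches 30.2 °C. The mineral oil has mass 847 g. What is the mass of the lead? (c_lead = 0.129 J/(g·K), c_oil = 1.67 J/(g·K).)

m ≈ 725 g

Net heat exchanged in the isolated system is zero:
m×0.129×(30.2 − 233) + 847×1.67×(30.2 − 16.8) = 0
-26.16 m = -18954
m = -18954/-26.16 ≈ 724.5 g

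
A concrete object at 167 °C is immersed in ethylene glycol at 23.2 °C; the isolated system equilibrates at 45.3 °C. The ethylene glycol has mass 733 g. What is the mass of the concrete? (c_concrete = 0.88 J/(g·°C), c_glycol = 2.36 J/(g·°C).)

m ≈ 357 g

Heat lost by the concrete = heat gained by the glycol:
m·0.88·(167 − 45.3) = 733·2.36·(45.3 − 23.2)
107.1 m = 38230  ⇒  m ≈ 357 g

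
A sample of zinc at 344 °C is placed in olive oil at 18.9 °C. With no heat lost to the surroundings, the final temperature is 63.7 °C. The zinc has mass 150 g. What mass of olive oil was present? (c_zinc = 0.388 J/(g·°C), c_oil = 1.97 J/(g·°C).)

m ≈ 185 g

|Q_zinc| = |Q_oil|:
150×0.388×(344 − 63.7) = m×1.97×(63.7 − 18.9)
88.26 m = 16313  ⇒  m ≈ 184.8 g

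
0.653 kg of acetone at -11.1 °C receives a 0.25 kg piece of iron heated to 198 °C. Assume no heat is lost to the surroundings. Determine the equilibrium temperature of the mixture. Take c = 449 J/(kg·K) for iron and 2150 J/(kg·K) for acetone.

T_f ≈ 4.4 °C

T_f is the heat-capacity-weighted average of the initial temperatures:
T_f = (112.25*198 + 1404*(-11.1)) / (112.25 + 1404)
    = 6641.7 / 1516.2 ≈ 4.38 °C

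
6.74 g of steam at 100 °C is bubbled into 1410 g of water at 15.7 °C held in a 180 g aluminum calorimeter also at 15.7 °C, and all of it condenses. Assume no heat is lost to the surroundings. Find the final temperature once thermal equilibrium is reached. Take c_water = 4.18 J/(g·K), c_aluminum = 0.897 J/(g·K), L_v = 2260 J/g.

Sum of m c ΔT and latent-heat terms is zero:
latent heat released on condensation: 6.74×2260 = 15232
  condensate cools 100→T: 6.74×4.18×(T − 100) = 28.17(T − 100)
  original water: 5893.8(T − 15.7)
  aluminum cup: 180×0.897×(T − 15.7) = 161.46(T − 15.7)
6083.4 T = 15232 + 2817.3 + 95068 = 113117
T ≈ 18.59 °C — below 100 °C, confirming all the steam condensed.

T_f ≈ 18.6 °C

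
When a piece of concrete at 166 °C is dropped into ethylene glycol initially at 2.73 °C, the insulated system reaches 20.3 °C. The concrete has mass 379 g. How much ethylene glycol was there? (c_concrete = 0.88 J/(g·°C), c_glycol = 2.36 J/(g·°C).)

Energy conservation, ΣQ = 0:
379×0.88×(20.3 − 166) + m×2.36×(20.3 − 2.73) = 0
41.47 m = 48594
m = 48594/41.47 ≈ 1172 g

m ≈ 1170 g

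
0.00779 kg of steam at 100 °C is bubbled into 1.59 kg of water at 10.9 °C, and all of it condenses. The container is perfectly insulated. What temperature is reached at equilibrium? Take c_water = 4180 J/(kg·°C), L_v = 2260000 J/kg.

Conservation of energy gives ΣQ = 0:
condense steam: −0.00779·2260000 = −17605; condensed water 100 °C→T: 32.56(T − 100); original water: 6646.2(T − 10.9)
6678.8 T = 17605 + 3256.2 + 72444 = 93305
T ≈ 13.97 °C, under the boiling point, so the assumption holds.

T_f ≈ 14.0 °C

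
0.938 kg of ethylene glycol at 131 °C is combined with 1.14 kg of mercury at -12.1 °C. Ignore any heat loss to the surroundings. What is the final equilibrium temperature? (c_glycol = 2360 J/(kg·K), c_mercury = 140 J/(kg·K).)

T_f ≈ 121.4 °C

T_f is the heat-capacity-weighted average of the initial temperatures:
T_f = (2213.7×131 + 159.6×(-12.1)) / (2213.7 + 159.6)
    = 288061 / 2373.3 ≈ 121.38 °C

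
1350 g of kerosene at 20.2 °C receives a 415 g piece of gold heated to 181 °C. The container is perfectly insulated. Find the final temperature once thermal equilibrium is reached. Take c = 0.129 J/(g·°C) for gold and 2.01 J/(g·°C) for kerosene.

T_f ≈ 23.3 °C

Set heat shed by the hot body equal to heat absorbed by the cold body:
415·0.129·(181 − T) = 1350·2.01·(T − 20.2)
53.54(181 − T) = 2713.5(T − 20.2)
2767 T = 64503  ⇒  T ≈ 23.31 °C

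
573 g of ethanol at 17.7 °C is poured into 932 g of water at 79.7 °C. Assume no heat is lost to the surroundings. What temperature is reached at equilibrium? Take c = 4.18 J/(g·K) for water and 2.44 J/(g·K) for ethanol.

Setting the total heat transfer to zero:
932×4.18×(T − 79.7) + 573×2.44×(T − 17.7) = 0
5293.9 T = 335239
T ≈ 63.33 °C

T_f ≈ 63.3 °C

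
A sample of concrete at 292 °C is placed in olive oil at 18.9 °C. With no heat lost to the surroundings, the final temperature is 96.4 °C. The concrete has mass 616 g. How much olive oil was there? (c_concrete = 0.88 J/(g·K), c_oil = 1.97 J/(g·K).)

Conservation of energy gives ΣQ = 0:
616×0.88×(96.4 − 292) + m×1.97×(96.4 − 18.9) = 0
152.68 m = 106031
m = 106031/152.68 ≈ 694.5 g

m ≈ 694 g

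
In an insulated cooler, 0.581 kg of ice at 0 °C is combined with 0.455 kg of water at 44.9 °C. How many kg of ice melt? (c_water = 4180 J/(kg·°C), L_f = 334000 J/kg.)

Cooling the water to 0 °C releases 0.455×4180×44.9 = 85395 J.
Melting all 0.581 kg of ice would need 0.581×334000 = 194054 J.
85395 J < 194054 J, so only part of the ice melts and the system sits at 0 °C.
Mass melted = 85395/334000 ≈ 0.2557 kg.

m_melted ≈ 0.256 kg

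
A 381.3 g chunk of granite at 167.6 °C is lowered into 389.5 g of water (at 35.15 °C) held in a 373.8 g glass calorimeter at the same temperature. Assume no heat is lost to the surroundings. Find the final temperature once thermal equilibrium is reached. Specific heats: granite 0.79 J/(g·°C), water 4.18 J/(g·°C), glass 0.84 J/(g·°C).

T_f ≈ 52.9 °C

With ΣQ=0 the equilibrium temperature is the m·c-weighted mean:
T_f = (301.23×167.6 + 1628.1×35.15 + 313.99×35.15) / (301.23 + 1628.1 + 313.99)
    = 118751 / 2243.3 ≈ 52.93 °C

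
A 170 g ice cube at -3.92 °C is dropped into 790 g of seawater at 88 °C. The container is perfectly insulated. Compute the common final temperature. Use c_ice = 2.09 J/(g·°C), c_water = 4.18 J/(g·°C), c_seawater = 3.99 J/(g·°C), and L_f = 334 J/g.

T_f ≈ 56.8 °C

Conservation of energy gives ΣQ = 0:
ice -3.92→0 °C: 170·2.09·3.92 = 1392.8
  fusion: m_ice L_f = 170·334 = 56780
  meltwater 0→T: 170·4.18·T = 710.6 T
  seawater: 3152.1(T − 88)
3862.7 T = 277385 − 58173 = 219212
T ≈ 56.75 °C — above 0 °C, consistent with complete melting.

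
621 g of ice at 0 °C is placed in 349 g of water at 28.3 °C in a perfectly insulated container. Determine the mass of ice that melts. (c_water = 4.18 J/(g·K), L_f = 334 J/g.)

Water can give up m c ΔT = 349×4.18×28.3 = 41285 J before reaching 0 °C.
To melt every bit of ice: 621×334 = 207414 J.
41285 J < 207414 J, so only part of the ice melts and the system sits at 0 °C.
m_melted×334 = 41285  ⇒  m_melted ≈ 123.6 g.

m_melted ≈ 124 g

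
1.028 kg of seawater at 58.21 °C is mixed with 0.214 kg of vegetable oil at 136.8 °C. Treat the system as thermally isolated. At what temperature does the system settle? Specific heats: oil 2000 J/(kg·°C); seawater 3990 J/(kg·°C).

Heat lost by the oil equals heat gained by the seawater:
0.214·2000·(136.8 − T) = 1.028·3990·(T − 58.21)
428(136.8 − T) = 4101.7(T − 58.21)
4529.7 T = 297312  ⇒  T ≈ 65.64 °C

T_f ≈ 65.6 °C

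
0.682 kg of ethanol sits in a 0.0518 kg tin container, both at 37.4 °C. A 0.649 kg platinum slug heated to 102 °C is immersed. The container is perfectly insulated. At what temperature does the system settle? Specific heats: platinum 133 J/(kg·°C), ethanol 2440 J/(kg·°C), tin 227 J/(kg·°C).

T_f ≈ 40.6 °C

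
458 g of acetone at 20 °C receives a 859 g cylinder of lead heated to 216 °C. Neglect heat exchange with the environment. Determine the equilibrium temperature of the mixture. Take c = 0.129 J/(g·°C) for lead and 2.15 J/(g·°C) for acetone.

Heat gained plus heat lost sum to zero:
859·0.129·(T − 216) + 458·2.15·(T − 20) = 0
1095.5 T = 43629
T = 43629/1095.5 ≈ 39.83 °C

T_f ≈ 39.8 °C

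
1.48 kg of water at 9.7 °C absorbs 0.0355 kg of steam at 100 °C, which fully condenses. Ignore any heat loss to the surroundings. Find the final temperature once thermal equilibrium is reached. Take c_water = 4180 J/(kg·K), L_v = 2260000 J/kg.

Setting the total heat transfer to zero:
latent heat released on condensation: 0.0355×2260000 = 80230; condensate cools 100→T: 0.0355×4180×(T − 100) = 148.39(T − 100); original water: 6186.4(T − 9.7)
6334.8 T = 80230 + 14839 + 60008 = 155077
T ≈ 24.48 °C (< 100 °C, so full condensation is consistent).

T_f ≈ 24.5 °C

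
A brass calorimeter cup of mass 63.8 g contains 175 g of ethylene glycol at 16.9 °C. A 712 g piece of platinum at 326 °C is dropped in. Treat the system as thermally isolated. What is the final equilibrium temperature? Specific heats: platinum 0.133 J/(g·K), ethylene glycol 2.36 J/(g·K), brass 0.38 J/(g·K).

T_f ≈ 71.9 °C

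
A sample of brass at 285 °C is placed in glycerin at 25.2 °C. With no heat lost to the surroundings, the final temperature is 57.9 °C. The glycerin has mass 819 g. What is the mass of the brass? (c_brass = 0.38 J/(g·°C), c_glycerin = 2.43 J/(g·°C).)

Net heat exchanged in the isolated system is zero:
m×0.38×(57.9 − 285) + 819×2.43×(57.9 − 25.2) = 0
-86.3 m = -65079
m = -65079/-86.3 ≈ 754.1 g

m ≈ 754 g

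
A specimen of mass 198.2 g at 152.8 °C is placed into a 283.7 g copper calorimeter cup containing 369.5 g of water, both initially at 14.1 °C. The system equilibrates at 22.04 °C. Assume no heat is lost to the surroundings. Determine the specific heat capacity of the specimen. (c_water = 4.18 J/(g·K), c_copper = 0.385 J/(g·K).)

c ≈ 0.507 J/(g·K)

Taking heat into each body as positive, Σ m c ΔT = 0:
198.2×c×(22.04 − 152.8) + 369.5×4.18×(22.04 − 14.1) + 283.7×0.385×(22.04 − 14.1) = 0
-25917 c = -13131
c = -13131/-25917 ≈ 0.5066 J/(g·K)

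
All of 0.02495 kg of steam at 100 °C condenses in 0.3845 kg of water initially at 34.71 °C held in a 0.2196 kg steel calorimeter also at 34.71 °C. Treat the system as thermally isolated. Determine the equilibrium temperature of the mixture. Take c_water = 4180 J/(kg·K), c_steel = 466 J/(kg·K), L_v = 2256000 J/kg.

Energy conservation, ΣQ = 0:
condense steam: −0.02495·2256000 = −56287; condensate cools 100→T: 0.02495·4180·(T − 100) = 104.29(T − 100); original water: 1607.2(T − 34.71); cup: 102.33(T − 34.71)
1813.8 T = 56287 + 10429 + 59338 = 126055
T ≈ 69.50 °C — below 100 °C, confirming all the steam condensed.

T_f ≈ 69.5 °C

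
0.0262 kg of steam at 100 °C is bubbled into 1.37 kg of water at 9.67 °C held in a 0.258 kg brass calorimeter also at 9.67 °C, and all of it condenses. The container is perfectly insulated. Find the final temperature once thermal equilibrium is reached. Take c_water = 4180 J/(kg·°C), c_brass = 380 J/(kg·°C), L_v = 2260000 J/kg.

T_f ≈ 21.3 °C

Conservation of energy gives ΣQ = 0:
condense steam: −0.0262×2260000 = −59212
  condensed water 100 °C→T: 109.52(T − 100)
  water warms: 1.37×4180×(T − 9.67) = 5726.6(T − 9.67)
  cup: 98.04(T − 9.67)
5934.2 T = 59212 + 10952 + 56324 = 126488
T ≈ 21.32 °C (< 100 °C, so full condensation is consistent).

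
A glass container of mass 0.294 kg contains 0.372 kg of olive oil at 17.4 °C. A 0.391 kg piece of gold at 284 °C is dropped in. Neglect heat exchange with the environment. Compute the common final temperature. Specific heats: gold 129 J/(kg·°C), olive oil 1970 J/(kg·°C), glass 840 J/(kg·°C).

T_f ≈ 30.5 °C

Setting the total heat transfer to zero:
0.391*129*(T − 284) + 0.372*1970*(T − 17.4) + 0.294*840*(T − 17.4) = 0
(50.44 + 732.84 + 246.96) T = 50.44*284 + 732.84*17.4 + 246.96*17.4
T = 31373/1030.2 ≈ 30.45 °C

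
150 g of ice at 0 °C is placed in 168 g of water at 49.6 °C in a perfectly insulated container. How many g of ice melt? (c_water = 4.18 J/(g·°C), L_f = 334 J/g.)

Cooling the water to 0 °C releases 168×4.18×49.6 = 34831 J.
Fully melting the ice requires m_ice L_f = 150×334 = 50100 J.
That's not enough to melt it all — equilibrium is at 0 °C with ice remaining.
Mass melted = 34831/334 ≈ 104.3 g.

m_melted ≈ 104 g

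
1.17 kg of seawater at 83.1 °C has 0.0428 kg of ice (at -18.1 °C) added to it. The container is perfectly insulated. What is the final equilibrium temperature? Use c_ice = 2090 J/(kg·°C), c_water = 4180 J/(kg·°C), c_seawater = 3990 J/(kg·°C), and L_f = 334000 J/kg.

T_f ≈ 76.7 °C

Taking heat into each body as positive, Σ m c ΔT = 0:
ice -18.1→0 °C: 0.0428×2090×18.1 = 1619.1; fusion: m_ice L_f = 0.0428×334000 = 14295; meltwater 0→T: 0.0428×4180×T = 178.9 T; seawater cools: 1.17×3990×(T − 83.1) = 4668.3(T − 83.1)
4847.2 T = 387936 − 15914 = 372021
T ≈ 76.75 °C. Since T > 0 °C, the all-ice-melts assumption holds.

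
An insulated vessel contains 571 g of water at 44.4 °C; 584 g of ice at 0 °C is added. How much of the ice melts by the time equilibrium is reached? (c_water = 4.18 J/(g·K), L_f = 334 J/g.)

Heat available from the water dropping to 0 °C: 571×4.18×44.4 = 105973 J.
Fully melting the ice requires m_ice L_f = 584×334 = 195056 J.
That's not enough to melt it all — equilibrium is at 0 °C with ice remaining.
m_melted×334 = 105973  ⇒  m_melted ≈ 317.3 g.

m_melted ≈ 317 g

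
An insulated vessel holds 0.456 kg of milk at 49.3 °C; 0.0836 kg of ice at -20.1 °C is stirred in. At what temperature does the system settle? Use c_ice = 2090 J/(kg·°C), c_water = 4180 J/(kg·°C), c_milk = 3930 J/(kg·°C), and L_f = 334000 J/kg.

Conservation of energy gives ΣQ = 0:
warm ice to 0 °C: 0.0836·2090·(0 − (-20.1)) = 3512; latent heat to melt: 0.0836·334000 = 27922; warm the meltwater: 349.45 T; milk cools: 0.456·3930·(T − 49.3) = 1792.1(T − 49.3)
2141.5 T = 88350 − 31434 = 56915
T ≈ 26.58 °C (positive, so assuming full melt was valid).

T_f ≈ 26.6 °C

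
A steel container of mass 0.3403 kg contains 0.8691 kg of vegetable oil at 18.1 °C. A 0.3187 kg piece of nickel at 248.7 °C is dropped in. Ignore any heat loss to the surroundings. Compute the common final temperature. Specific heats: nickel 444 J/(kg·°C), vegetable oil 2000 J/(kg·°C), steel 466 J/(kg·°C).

T_f ≈ 34.1 °C

With ΣQ=0 the equilibrium temperature is the m·c-weighted mean:
T_f = (141.5·248.7 + 1738.2·18.1 + 158.58·18.1) / (141.5 + 1738.2 + 158.58)
    = 69523 / 2038.3 ≈ 34.11 °C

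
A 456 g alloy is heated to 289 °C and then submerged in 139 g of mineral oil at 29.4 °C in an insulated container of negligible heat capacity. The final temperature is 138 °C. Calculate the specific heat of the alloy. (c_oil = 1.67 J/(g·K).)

c ≈ 0.366 J/(g·K)

Conservation of energy gives ΣQ = 0:
456×c×(138 − 289) + 139×1.67×(138 − 29.4) = 0
-68856 c = -25209
c = -25209/-68856 ≈ 0.3661 J/(g·K)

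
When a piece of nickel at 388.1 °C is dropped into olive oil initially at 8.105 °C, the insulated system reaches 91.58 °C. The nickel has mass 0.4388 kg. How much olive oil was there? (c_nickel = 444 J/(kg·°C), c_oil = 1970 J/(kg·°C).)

m ≈ 0.351 kg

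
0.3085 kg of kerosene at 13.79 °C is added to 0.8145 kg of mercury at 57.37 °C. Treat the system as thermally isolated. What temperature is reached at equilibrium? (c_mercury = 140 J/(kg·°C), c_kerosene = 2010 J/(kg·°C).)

Heat gained plus heat lost sum to zero:
0.8145·140·(T − 57.37) + 0.3085·2010·(T − 13.79) = 0
114.03(T − 57.37) + 620.09(T − 13.79) = 0
734.12 T = 15093
T ≈ 20.56 °C

T_f ≈ 20.6 °C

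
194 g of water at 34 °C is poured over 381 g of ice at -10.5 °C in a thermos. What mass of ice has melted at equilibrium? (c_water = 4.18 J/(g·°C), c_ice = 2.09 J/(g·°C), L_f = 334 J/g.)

m_melted ≈ 57.5 g

Cooling the water to 0 °C releases 194·4.18·34 = 27571 J.
Of that, 381·2.09·10.5 = 8361 J goes to bring the ice to 0 °C, leaving 19210 J.
Melting all 381 g of ice would need 381·334 = 127254 J.
Since 19210 < 127254 J, not all the ice melts; equilibrium is at 0 °C.
m_melted·334 = 19210  ⇒  m_melted ≈ 57.52 g.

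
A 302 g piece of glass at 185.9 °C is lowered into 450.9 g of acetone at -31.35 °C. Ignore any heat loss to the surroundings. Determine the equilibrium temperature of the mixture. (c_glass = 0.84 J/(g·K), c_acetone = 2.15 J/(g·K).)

T_f ≈ 13.7 °C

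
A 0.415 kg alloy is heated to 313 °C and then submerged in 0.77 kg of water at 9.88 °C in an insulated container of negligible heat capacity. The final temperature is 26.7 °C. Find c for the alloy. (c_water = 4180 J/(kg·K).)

c ≈ 456 J/(kg·K)

m_s c (T_s − T_f) = m_water c_water (T_f − T_0):
0.415×c×(313 − 26.7) = 0.77×4180×(26.7 − 9.88)
118.81 c = 54137  ⇒  c ≈ 455.6 J/(kg·K)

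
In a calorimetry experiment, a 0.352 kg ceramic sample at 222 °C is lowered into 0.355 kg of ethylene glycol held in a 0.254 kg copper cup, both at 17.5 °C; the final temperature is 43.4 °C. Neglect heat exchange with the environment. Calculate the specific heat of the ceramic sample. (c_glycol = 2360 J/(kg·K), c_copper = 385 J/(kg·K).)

Net heat exchanged in the isolated system is zero:
0.352·c·(43.4 − 222) + 0.355·2360·(43.4 − 17.5) + 0.254·385·(43.4 − 17.5) = 0
-62.87 c = -24232
c = -24232/-62.87 ≈ 385.4 J/(kg·K)

c ≈ 385 J/(kg·K)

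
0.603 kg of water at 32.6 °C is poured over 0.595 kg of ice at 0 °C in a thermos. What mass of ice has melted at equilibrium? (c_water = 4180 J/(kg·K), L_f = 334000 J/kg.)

m_melted ≈ 0.246 kg

Water can give up m c ΔT = 0.603×4180×32.6 = 82170 J before reaching 0 °C.
Melting all 0.595 kg of ice would need 0.595×334000 = 198730 J.
82170 J < 198730 J, so only part of the ice melts and the system sits at 0 °C.
Mass melted = 82170/334000 ≈ 0.246 kg.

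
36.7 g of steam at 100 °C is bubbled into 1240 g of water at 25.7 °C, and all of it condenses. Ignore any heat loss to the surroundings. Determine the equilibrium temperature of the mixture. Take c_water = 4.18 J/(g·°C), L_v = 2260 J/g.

T_f ≈ 43.4 °C

Sum of m c ΔT and latent-heat terms is zero:
condense steam: −36.7×2260 = −82942; condensate cools 100→T: 36.7×4.18×(T − 100) = 153.41(T − 100); water warms: 1240×4.18×(T − 25.7) = 5183.2(T − 25.7)
5336.6 T = 82942 + 15341 + 133208 = 231491
T ≈ 43.38 °C — below 100 °C, confirming all the steam condensed.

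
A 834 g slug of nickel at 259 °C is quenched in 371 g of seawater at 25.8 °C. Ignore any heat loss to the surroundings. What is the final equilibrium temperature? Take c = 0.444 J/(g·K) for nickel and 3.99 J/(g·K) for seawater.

T_f ≈ 72.5 °C

Let T be the final temperature. ΣQ_i = 0:
834*0.444*(T − 259) + 371*3.99*(T − 25.8) = 0
1850.6 T = 134098
T ≈ 72.46 °C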